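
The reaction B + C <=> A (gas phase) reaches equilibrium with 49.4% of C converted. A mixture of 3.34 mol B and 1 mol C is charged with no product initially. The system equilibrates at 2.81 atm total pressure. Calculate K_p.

Take 1 mol C as basis and let X be its fractional conversion, so ξ = X.
Moles: n_B = 3.34 − X; n_C = 1 − X; n_A = X.
Summing: n_T = 4.34 − X.
At X = 0.494: n_B = 2.85, n_C = 0.506, n_A = 0.494, n_T = 3.85.
p_i = (n_i/n_T)·P. K_p = p_A / (p_B p_C) = 0.47 atm^-1.

K_p = 0.47 atm^-1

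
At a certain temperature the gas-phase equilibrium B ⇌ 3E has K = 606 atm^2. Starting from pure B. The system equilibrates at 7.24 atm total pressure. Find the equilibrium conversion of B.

Basis: 1 mol B initially; let X = conversion of B. Extent ξ = X.
Mole table: n_B = 1 − X; n_E = 3X.
Summing: n_T = 1 + 2X.
Mole fractions y_i = n_i/n_T; K = p_E^3 / (p_B) with p_i = y_i·P.
Substituting and setting equal to 606 atm^2 gives a polynomial in X; the root in (0,1) is X = 0.817.

X = 0.817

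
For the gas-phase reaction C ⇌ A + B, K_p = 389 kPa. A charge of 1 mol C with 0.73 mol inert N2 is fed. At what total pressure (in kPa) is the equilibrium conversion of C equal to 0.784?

P = 344 kPa

Basis: 1 mol C initially; let X = conversion of C. Extent ξ = X.
Moles: n_C = 1 − X; n_A = X; n_B = X; n_I = 0.73 (inert).
Total moles n_T = 1.73 + X.
K_p = p_A p_B / (p_C) with p_i = (n_i/n_T)·P.
At X = 0.784: the mole-fraction product g(X) = Π y_i^ν_i = 1.132. Since K_p = g(X)·P^{1}, P = (K_p/g)^(1/1) = (389/1.132)^(1/1) = 344 kPa.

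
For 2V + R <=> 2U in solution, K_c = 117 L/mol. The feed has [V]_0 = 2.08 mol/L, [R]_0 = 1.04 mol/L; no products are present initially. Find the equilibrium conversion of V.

Let X = conversion of V; extent ξ = 2.08X/2 mol/L.
Concentrations: [V] = 2.08 − 2.08X; [R] = 1.04 − 1.04X; [U] = 2.08X.
K_c = [U]^2 / ([V]^2 [R]).
This equals 117 at X = 0.823 (the root in 0 < X < 1).

X = 0.823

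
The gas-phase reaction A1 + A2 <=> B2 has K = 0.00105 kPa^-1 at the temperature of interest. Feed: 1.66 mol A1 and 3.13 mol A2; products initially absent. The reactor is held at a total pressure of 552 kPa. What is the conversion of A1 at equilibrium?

X = 0.264

Basis: 1.66 mol A1 initially; let X = conversion of A1. Extent ξ = 1.66X.
Species balance: n_A1 = 1.66 − 1.66X; n_A2 = 3.13 − 1.66X; n_B2 = 1.66X.
n_T = Σnᵢ = 4.79 − 1.66X.
y_i = n_i/n_T, p_i = y_i·P. K = p_B2 / (p_A1 p_A2).
Setting this equal to 0.00105 kPa^-1 and taking the physical root (0 < X < 1) gives X = 0.264.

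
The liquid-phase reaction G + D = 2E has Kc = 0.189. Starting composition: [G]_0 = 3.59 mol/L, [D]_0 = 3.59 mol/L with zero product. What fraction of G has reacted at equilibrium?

Let X = conversion of G; extent ξ = 3.59·X mol/L.
Concentrations: [G] = 3.59 − 3.59X; [D] = 3.59 − 3.59X; [E] = 7.18X.
Kc = [E]^2 / ([G] [D]).
Equating to 0.189: the physical root is X = 0.179.

X = 0.179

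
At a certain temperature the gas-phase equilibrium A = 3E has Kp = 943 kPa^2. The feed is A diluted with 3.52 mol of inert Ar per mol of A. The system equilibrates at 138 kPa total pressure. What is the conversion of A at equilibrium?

X = 0.321

Let X = conversion of A (basis 1 mol A); extent of reaction ξ = X.
At extent ξ: n_A = 1 − X; n_E = 3X; n_I = 3.52 (inert).
Summing: n_T = 4.52 + 2X.
y_i = n_i/n_T, p_i = y_i·P. Kp = p_E^3 / (p_A).
Setting this equal to 943 kPa^2 and taking the physical root (0 < X < 1) gives X = 0.321.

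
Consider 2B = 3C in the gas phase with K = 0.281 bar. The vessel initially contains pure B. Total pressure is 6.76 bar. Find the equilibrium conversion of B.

Basis: 1 mol B initially; let X = conversion of B. Extent ξ = 0.5X.
At extent ξ: n_B = 1 − X; n_C = 1.5X.
Summing: n_T = 1 + 0.5X.
With p_i = (n_i/n_T)P, K = p_C^3 / (p_B^2).
This yields a degree-3 equation in X; solving on (0,1), X = 0.205.

X = 0.205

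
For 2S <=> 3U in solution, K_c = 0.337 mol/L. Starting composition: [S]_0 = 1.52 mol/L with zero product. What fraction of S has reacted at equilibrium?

X = 0.314

Let X = conversion of S; extent ξ = 1.52X/2 mol/L.
Concentrations: [S] = 1.52 − 1.52X; [U] = 2.28X.
K_c = [U]^3 / ([S]^2).
Equating to 0.337 mol/L: the physical root is X = 0.314.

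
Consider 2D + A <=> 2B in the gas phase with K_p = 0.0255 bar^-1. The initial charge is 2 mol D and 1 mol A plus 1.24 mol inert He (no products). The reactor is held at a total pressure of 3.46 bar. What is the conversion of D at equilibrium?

X = 0.121

Take 2 mol D as basis and let X be its fractional conversion, so ξ = X.
At extent ξ: n_D = 2 − 2X; n_A = 1 − X; n_B = 2X; n_I = 1.24 (inert).
Total moles n_T = 4.24 − X.
Mole fractions y_i = n_i/n_T; K_p = p_B^2 / (p_D^2 p_A) with p_i = y_i·P.
This yields a degree-3 equation in X; solving on (0,1), X = 0.121.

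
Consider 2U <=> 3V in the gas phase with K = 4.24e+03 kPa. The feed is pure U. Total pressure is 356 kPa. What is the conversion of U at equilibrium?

Basis: 1 mol U initially; let X = conversion of U. Extent ξ = 0.5X.
Moles: n_U = 1 − X; n_V = 1.5X.
Summing: n_T = 1 + 0.5X.
Mole fractions y_i = n_i/n_T; K = p_V^3 / (p_U^2) with p_i = y_i·P.
Equating to 4.24e+03 kPa and solving on 0 < X < 1: X = 0.721.

X = 0.721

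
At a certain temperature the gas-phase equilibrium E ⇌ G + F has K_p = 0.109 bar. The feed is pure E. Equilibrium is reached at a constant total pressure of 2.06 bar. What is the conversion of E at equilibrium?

X = 0.224

Let X = conversion of E (basis 1 mol E); extent of reaction ξ = X.
Species balance: n_E = 1 − X; n_G = X; n_F = X.
n_T = Σnᵢ = 1 + X.
Mole fractions y_i = n_i/n_T; K_p = p_G p_F / (p_E) with p_i = y_i·P.
This yields a degree-2 equation in X; solving on (0,1), X = 0.224.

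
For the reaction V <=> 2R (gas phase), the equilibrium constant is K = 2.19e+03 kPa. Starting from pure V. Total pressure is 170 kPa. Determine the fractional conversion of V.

Take 1 mol V as basis and let X be its fractional conversion, so ξ = X.
Mole table: n_V = 1 − X; n_R = 2X.
Total moles n_T = 1 + X.
With p_i = (n_i/n_T)P, K = p_R^2 / (p_V).
This yields a degree-2 equation in X; solving on (0,1), X = 0.874.

X = 0.874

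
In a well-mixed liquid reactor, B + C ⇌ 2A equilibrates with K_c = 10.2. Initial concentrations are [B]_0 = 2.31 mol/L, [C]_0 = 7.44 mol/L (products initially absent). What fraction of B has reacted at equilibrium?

X = 0.873

Let X = conversion of B; extent ξ = 2.31·X mol/L.
Concentrations: [B] = 2.31 − 2.31X; [C] = 7.44 − 2.31X; [A] = 4.62X.
K_c = [A]^2 / ([B] [C]).
Equating to 10.2: the physical root is X = 0.873.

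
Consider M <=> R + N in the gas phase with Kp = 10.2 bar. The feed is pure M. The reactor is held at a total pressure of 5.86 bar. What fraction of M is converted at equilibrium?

Take 1 mol M as basis and let X be its fractional conversion, so ξ = X.
Species balance: n_M = 1 − X; n_R = X; n_N = X.
n_T = Σnᵢ = 1 + X.
With p_i = (n_i/n_T)P, Kp = p_R p_N / (p_M).
Substituting and setting equal to 10.2 bar gives a polynomial in X; the root in (0,1) is X = 0.797.

X = 0.797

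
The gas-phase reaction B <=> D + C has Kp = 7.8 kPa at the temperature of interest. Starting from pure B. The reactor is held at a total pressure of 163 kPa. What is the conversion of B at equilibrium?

Basis: 1 mol B initially; let X = conversion of B. Extent ξ = X.
Mole table: n_B = 1 − X; n_D = X; n_C = X.
Total moles n_T = 1 + X.
With p_i = (n_i/n_T)P, Kp = p_D p_C / (p_B).
Setting this equal to 7.8 kPa and taking the physical root (0 < X < 1) gives X = 0.214.

X = 0.214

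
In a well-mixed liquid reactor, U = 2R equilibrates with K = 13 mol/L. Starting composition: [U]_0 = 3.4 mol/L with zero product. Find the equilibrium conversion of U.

Let X = conversion of U; extent ξ = 3.4·X mol/L.
Concentrations: [U] = 3.4 − 3.4X; [R] = 6.8X.
K = [R]^2 / ([U]).
Setting equal to 13 and solving for X on (0,1) gives X = 0.610.

X = 0.610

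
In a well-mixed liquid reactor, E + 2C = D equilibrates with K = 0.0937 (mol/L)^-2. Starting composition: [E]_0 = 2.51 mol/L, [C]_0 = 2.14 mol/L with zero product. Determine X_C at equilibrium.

Let X = conversion of C; extent ξ = 2.14X/2 mol/L.
Concentrations: [E] = 2.51 − 1.07X; [C] = 2.14 − 2.14X; [D] = 1.07X.
K = [D] / ([E] [C]^2).
This equals 0.0937 at X = 0.355 (the root in 0 < X < 1).

X = 0.355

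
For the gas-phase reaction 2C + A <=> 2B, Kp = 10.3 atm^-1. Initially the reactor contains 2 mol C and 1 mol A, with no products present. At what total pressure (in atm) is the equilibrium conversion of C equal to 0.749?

Let X = conversion of C (basis 2 mol C); extent of reaction ξ = X.
Species balance: n_C = 2 − 2X; n_A = 1 − X; n_B = 2X.
Total moles n_T = 3 − X.
Kp = p_B^2 / (p_C^2 p_A) with p_i = (n_i/n_T)·P.
At X = 0.749: the mole-fraction product g(X) = Π y_i^ν_i = 79.86. Since Kp = g(X)·P^{-1}, P = (g/Kp)^(1/1) = (79.86/10.3)^(1/1) = 7.75 atm.

P = 7.75 atm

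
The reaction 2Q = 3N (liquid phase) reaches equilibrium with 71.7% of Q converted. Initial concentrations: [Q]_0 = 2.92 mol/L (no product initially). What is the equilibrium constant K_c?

Let X = conversion of Q.
Concentrations: [Q] = 2.92 − 2.92X; [N] = 4.38X.
At X = 0.717: [Q] = 0.826, [N] = 3.14.
K_c = [N]^3 / ([Q]^2) = 45.4 mol/L.

K_c = 45.4 mol/L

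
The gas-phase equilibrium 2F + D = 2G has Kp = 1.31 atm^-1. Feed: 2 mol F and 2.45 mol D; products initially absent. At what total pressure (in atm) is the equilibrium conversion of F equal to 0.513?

Let X = conversion of F (basis 2 mol F); extent of reaction ξ = X.
Species balance: n_F = 2 − 2X; n_D = 2.45 − X; n_G = 2X.
n_T = Σnᵢ = 4.45 − X.
Kp = p_G^2 / (p_F^2 p_D) with p_i = (n_i/n_T)·P.
At X = 0.513: the mole-fraction product g(X) = Π y_i^ν_i = 2.255. Since Kp = g(X)·P^{-1}, P = (g/Kp)^(1/1) = (2.255/1.31)^(1/1) = 1.72 atm.

P = 1.72 atm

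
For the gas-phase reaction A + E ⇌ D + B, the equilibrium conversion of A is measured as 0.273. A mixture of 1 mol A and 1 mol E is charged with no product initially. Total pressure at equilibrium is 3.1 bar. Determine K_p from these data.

K_p = 0.141

Take 1 mol A as basis and let X be its fractional conversion, so ξ = X.
At extent ξ: n_A = 1 − X; n_E = 1 − X; n_D = X; n_B = X.
n_T stays at 2 (no change in mole number).
At X = 0.273: n_A = 0.727, n_E = 0.727, n_D = 0.273, n_B = 0.273, n_T = 2.
p_i = (n_i/n_T)·P. K_p = p_D p_B / (p_A p_E) = 0.141.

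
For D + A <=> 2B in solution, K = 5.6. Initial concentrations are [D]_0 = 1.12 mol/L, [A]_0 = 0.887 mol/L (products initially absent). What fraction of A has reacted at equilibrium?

Let X = conversion of A; extent ξ = 0.887·X mol/L.
Concentrations: [D] = 1.12 − 0.887X; [A] = 0.887 − 0.887X; [B] = 1.77X.
K = [B]^2 / ([D] [A]).
Solving K = 5.6 for X ∈ (0,1): X = 0.604.

X = 0.604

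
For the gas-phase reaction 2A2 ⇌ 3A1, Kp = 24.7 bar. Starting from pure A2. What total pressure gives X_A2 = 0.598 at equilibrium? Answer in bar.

Take 1 mol A2 as basis and let X be its fractional conversion, so ξ = 0.5X.
At extent ξ: n_A2 = 1 − X; n_A1 = 1.5X.
Summing: n_T = 1 + 0.5X.
Kp = p_A1^3 / (p_A2^2) with p_i = (n_i/n_T)·P.
At X = 0.598: the mole-fraction product g(X) = Π y_i^ν_i = 3.438. Since Kp = g(X)·P^{1}, P = (Kp/g)^(1/1) = (24.7/3.438)^(1/1) = 7.18 bar.

P = 7.18 bar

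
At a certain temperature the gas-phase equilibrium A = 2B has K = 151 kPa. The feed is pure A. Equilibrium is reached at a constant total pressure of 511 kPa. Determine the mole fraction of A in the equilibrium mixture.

y_A = 0.584

Let X = conversion of A (basis 1 mol A); extent of reaction ξ = X.
Species balance: n_A = 1 − X; n_B = 2X.
n_T = Σnᵢ = 1 + X.
Mole fractions y_i = n_i/n_T; K = p_B^2 / (p_A) with p_i = y_i·P.
Substituting and setting equal to 151 kPa gives a polynomial in X; the root in (0,1) is X = 0.262.
Then n_A = 0.738, n_T = 1.26, so y_A = 0.584.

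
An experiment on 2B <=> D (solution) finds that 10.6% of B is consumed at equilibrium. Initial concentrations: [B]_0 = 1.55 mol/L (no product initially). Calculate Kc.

Kc = 0.0428 L/mol

Let X = conversion of B.
Concentrations: [B] = 1.55 − 1.55X; [D] = 0.775X.
At X = 0.106: [B] = 1.39, [D] = 0.0822.
Kc = [D] / ([B]^2) = 0.0428 L/mol.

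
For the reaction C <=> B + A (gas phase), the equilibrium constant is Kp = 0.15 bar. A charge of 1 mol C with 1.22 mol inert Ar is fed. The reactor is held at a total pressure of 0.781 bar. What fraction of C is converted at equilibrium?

X = 0.508

Basis: 1 mol C initially; let X = conversion of C. Extent ξ = X.
Species balance: n_C = 1 − X; n_B = X; n_A = X; n_I = 1.22 (inert).
Total moles n_T = 2.22 + X.
With p_i = (n_i/n_T)P, Kp = p_B p_A / (p_C).
Substituting and setting equal to 0.15 bar gives a polynomial in X; the root in (0,1) is X = 0.508.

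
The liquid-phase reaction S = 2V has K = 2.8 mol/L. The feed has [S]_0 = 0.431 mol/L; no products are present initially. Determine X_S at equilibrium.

Let X = conversion of S; extent ξ = 0.431·X mol/L.
Concentrations: [S] = 0.431 − 0.431X; [V] = 0.862X.
K = [V]^2 / ([S]).
Equating to 2.8 mol/L: the physical root is X = 0.699.

X = 0.699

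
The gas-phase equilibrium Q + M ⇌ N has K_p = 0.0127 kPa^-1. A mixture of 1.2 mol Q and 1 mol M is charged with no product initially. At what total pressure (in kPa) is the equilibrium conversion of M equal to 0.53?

P = 221 kPa

Let X = conversion of M (basis 1 mol M); extent of reaction ξ = X.
Moles: n_Q = 1.2 − X; n_M = 1 − X; n_N = X.
Total moles n_T = 2.2 − X.
K_p = p_N / (p_Q p_M) with p_i = (n_i/n_T)·P.
At X = 0.53: the mole-fraction product g(X) = Π y_i^ν_i = 2.811. Since K_p = g(X)·P^{-1}, P = (g/K_p)^(1/1) = (2.811/0.0127)^(1/1) = 221 kPa.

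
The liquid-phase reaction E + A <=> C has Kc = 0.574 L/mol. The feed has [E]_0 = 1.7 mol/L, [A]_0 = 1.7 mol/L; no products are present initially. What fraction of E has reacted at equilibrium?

Let X = conversion of E; extent ξ = 1.7·X mol/L.
Concentrations: [E] = 1.7 − 1.7X; [A] = 1.7 − 1.7X; [C] = 1.7X.
Kc = [C] / ([E] [A]).
Equating to 0.574 L/mol: the physical root is X = 0.378.

X = 0.378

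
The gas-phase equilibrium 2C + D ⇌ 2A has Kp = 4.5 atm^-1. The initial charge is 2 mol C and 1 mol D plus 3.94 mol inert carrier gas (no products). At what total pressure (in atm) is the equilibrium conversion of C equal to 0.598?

Take 2 mol C as basis and let X be its fractional conversion, so ξ = X.
Mole table: n_C = 2 − 2X; n_D = 1 − X; n_A = 2X; n_I = 3.94 (inert).
Summing: n_T = 6.94 − X.
Kp = p_A^2 / (p_C^2 p_D) with p_i = (n_i/n_T)·P.
At X = 0.598: the mole-fraction product g(X) = Π y_i^ν_i = 34.91. Since Kp = g(X)·P^{-1}, P = (g/Kp)^(1/1) = (34.91/4.5)^(1/1) = 7.76 atm.

P = 7.76 atm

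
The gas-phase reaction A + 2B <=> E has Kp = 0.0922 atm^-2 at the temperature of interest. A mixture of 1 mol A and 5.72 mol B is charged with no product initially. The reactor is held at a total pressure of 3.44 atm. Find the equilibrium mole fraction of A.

Let X = conversion of A (basis 1 mol A); extent of reaction ξ = X.
At extent ξ: n_A = 1 − X; n_B = 5.72 − 2X; n_E = X.
n_T = Σnᵢ = 6.72 − 2X.
Mole fractions y_i = n_i/n_T; Kp = p_E / (p_A p_B^2) with p_i = y_i·P.
Substituting and setting equal to 0.0922 atm^-2 gives a polynomial in X; the root in (0,1) is X = 0.429.
Then n_A = 0.571, n_T = 5.86, so y_A = 0.097.

y_A = 0.097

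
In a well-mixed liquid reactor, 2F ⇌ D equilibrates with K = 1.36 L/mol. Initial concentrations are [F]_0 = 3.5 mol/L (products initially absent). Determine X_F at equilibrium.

X = 0.724

Let X = conversion of F; extent ξ = 3.5X/2 mol/L.
Concentrations: [F] = 3.5 − 3.5X; [D] = 1.75X.
K = [D] / ([F]^2).
This equals 1.36 at X = 0.724 (the root in 0 < X < 1).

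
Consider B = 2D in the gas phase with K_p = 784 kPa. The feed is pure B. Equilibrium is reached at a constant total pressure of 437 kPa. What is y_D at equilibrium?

Take 1 mol B as basis and let X be its fractional conversion, so ξ = X.
At extent ξ: n_B = 1 − X; n_D = 2X.
Total moles n_T = 1 + X.
With p_i = (n_i/n_T)P, K_p = p_D^2 / (p_B).
Substituting and setting equal to 784 kPa gives a polynomial in X; the root in (0,1) is X = 0.556.
Then n_D = 1.11, n_T = 1.56, so y_D = 0.715.

y_D = 0.715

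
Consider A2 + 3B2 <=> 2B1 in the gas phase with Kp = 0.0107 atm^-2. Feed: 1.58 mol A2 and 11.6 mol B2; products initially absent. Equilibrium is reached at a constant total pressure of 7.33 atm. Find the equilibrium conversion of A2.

X = 0.509

Take 1.58 mol A2 as basis and let X be its fractional conversion, so ξ = 1.58X.
At extent ξ: n_A2 = 1.58 − 1.58X; n_B2 = 11.6 − 4.74X; n_B1 = 3.16X.
Total moles n_T = 13.2 − 3.16X.
With p_i = (n_i/n_T)P, Kp = p_B1^2 / (p_A2 p_B2^3).
Setting this equal to 0.0107 atm^-2 and taking the physical root (0 < X < 1) gives X = 0.509.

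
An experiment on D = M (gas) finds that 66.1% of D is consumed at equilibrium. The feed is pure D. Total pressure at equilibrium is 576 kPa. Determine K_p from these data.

Basis: 1 mol D initially; let X = conversion of D. Extent ξ = X.
Moles: n_D = 1 − X; n_M = X.
Since Δν = 0, n_T = 1 throughout.
At X = 0.661: n_D = 0.339, n_M = 0.661, n_T = 1.
p_i = (n_i/n_T)·P. K_p = p_M / (p_D) = 1.95.

K_p = 1.95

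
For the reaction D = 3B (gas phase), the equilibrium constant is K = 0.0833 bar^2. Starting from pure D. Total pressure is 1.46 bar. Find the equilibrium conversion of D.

Take 1 mol D as basis and let X be its fractional conversion, so ξ = X.
Species balance: n_D = 1 − X; n_B = 3X.
Total moles n_T = 1 + 2X.
Mole fractions y_i = n_i/n_T; K = p_B^3 / (p_D) with p_i = y_i·P.
Setting this equal to 0.0833 bar^2 and taking the physical root (0 < X < 1) gives X = 0.126.

X = 0.126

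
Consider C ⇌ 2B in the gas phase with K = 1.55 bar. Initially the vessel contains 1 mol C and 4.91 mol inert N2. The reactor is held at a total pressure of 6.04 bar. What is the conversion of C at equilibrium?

X = 0.467

Let X = conversion of C (basis 1 mol C); extent of reaction ξ = X.
Mole table: n_C = 1 − X; n_B = 2X; n_I = 4.91 (inert).
Summing: n_T = 5.91 + X.
y_i = n_i/n_T, p_i = y_i·P. K = p_B^2 / (p_C).
This yields a degree-2 equation in X; solving on (0,1), X = 0.467.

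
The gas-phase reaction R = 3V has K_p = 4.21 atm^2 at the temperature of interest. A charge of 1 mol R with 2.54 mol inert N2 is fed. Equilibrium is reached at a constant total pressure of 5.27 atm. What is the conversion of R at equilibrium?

X = 0.399

Let X = conversion of R (basis 1 mol R); extent of reaction ξ = X.
Mole table: n_R = 1 − X; n_V = 3X; n_I = 2.54 (inert).
Total moles n_T = 3.54 + 2X.
Mole fractions y_i = n_i/n_T; K_p = p_V^3 / (p_R) with p_i = y_i·P.
Substituting and setting equal to 4.21 atm^2 gives a polynomial in X; the root in (0,1) is X = 0.399.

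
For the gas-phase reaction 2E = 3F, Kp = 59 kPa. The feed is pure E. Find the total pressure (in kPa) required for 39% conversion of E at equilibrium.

Basis: 1 mol E initially; let X = conversion of E. Extent ξ = 0.5X.
Species balance: n_E = 1 − X; n_F = 1.5X.
Summing: n_T = 1 + 0.5X.
Kp = p_F^3 / (p_E^2) with p_i = (n_i/n_T)·P.
At X = 0.39: the mole-fraction product g(X) = Π y_i^ν_i = 0.4502. Since Kp = g(X)·P^{1}, P = (Kp/g)^(1/1) = (59/0.4502)^(1/1) = 131 kPa.

P = 131 kPa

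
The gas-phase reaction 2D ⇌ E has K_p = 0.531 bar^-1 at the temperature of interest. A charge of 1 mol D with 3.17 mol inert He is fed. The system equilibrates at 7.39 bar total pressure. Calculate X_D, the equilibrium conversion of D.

X = 0.500

Take 1 mol D as basis and let X be its fractional conversion, so ξ = 0.5X.
Species balance: n_D = 1 − X; n_E = 0.5X; n_I = 3.17 (inert).
Summing: n_T = 4.17 − 0.5X.
With p_i = (n_i/n_T)P, K_p = p_E / (p_D^2).
Equating to 0.531 bar^-1 and solving on 0 < X < 1: X = 0.500.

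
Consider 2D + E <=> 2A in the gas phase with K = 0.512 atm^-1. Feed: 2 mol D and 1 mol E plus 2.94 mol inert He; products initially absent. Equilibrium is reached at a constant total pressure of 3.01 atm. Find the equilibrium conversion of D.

Basis: 2 mol D initially; let X = conversion of D. Extent ξ = X.
Moles: n_D = 2 − 2X; n_E = 1 − X; n_A = 2X; n_I = 2.94 (inert).
Total moles n_T = 5.94 − X.
y_i = n_i/n_T, p_i = y_i·P. K = p_A^2 / (p_D^2 p_E).
This yields a degree-3 equation in X; solving on (0,1), X = 0.304.

X = 0.304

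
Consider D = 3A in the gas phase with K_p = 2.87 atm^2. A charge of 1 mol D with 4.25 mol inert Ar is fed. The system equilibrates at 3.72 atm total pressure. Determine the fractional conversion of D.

X = 0.525

Basis: 1 mol D initially; let X = conversion of D. Extent ξ = X.
Mole table: n_D = 1 − X; n_A = 3X; n_I = 4.25 (inert).
n_T = Σnᵢ = 5.25 + 2X.
y_i = n_i/n_T, p_i = y_i·P. K_p = p_A^3 / (p_D).
Equating to 2.87 atm^2 and solving on 0 < X < 1: X = 0.525.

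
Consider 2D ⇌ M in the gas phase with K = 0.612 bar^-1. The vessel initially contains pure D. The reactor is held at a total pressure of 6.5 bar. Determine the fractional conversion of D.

Basis: 1 mol D initially; let X = conversion of D. Extent ξ = 0.5X.
Species balance: n_D = 1 − X; n_M = 0.5X.
n_T = Σnᵢ = 1 − 0.5X.
y_i = n_i/n_T, p_i = y_i·P. K = p_M / (p_D^2).
This yields a degree-2 equation in X; solving on (0,1), X = 0.757.

X = 0.757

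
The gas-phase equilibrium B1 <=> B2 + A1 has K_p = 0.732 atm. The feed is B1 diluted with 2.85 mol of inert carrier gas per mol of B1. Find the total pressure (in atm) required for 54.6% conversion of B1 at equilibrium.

Let X = conversion of B1 (basis 1 mol B1); extent of reaction ξ = X.
Moles: n_B1 = 1 − X; n_B2 = X; n_A1 = X; n_I = 2.85 (inert).
Total moles n_T = 3.85 + X.
K_p = p_B2 p_A1 / (p_B1) with p_i = (n_i/n_T)·P.
At X = 0.546: the mole-fraction product g(X) = Π y_i^ν_i = 0.1494. Since K_p = g(X)·P^{1}, P = (K_p/g)^(1/1) = (0.732/0.1494)^(1/1) = 4.9 atm.

P = 4.9 atm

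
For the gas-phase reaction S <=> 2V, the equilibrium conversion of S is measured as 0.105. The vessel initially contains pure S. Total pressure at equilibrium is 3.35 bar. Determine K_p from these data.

Take 1 mol S as basis and let X be its fractional conversion, so ξ = X.
Mole table: n_S = 1 − X; n_V = 2X.
n_T = Σnᵢ = 1 + X.
At X = 0.105: n_S = 0.895, n_V = 0.21, n_T = 1.1.
p_i = (n_i/n_T)·P. K_p = p_V^2 / (p_S) = 0.149 bar.

K_p = 0.149 bar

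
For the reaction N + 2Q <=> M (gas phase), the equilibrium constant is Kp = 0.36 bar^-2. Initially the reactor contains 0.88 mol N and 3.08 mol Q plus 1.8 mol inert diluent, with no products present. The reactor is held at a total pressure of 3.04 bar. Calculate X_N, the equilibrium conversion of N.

Take 0.88 mol N as basis and let X be its fractional conversion, so ξ = 0.88X.
At extent ξ: n_N = 0.88 − 0.88X; n_Q = 3.08 − 1.76X; n_M = 0.88X; n_I = 1.8 (inert).
Total moles n_T = 5.76 − 1.76X.
With p_i = (n_i/n_T)P, Kp = p_M / (p_N p_Q^2).
Substituting and setting equal to 0.36 bar^-2 gives a polynomial in X; the root in (0,1) is X = 0.420.

X = 0.420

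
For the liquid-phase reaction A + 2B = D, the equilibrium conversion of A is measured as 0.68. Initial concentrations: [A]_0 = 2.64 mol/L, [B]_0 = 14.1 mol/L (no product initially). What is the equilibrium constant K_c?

Let X = conversion of A.
Concentrations: [A] = 2.64 − 2.64X; [B] = 14.1 − 5.28X; [D] = 2.64X.
At X = 0.68: [A] = 0.845, [B] = 10.5, [D] = 1.8.
K_c = [D] / ([A] [B]^2) = 0.0192 (mol/L)^-2.

K_c = 0.0192 (mol/L)^-2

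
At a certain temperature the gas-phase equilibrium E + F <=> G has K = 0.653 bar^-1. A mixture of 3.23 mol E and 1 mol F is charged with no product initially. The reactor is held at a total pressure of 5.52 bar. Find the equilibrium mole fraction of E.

Take 1 mol F as basis and let X be its fractional conversion, so ξ = X.
Mole table: n_E = 3.23 − X; n_F = 1 − X; n_G = X.
Summing: n_T = 4.23 − X.
Mole fractions y_i = n_i/n_T; K = p_G / (p_E p_F) with p_i = y_i·P.
Substituting and setting equal to 0.653 bar^-1 gives a polynomial in X; the root in (0,1) is X = 0.720.
Then n_E = 2.51, n_T = 3.51, so y_E = 0.715.

y_E = 0.715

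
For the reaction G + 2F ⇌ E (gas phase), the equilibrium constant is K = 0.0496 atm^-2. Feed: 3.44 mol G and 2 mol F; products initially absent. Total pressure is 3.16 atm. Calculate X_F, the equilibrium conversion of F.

Take 2 mol F as basis and let X be its fractional conversion, so ξ = X.
Mole table: n_G = 3.44 − X; n_F = 2 − 2X; n_E = X.
Total moles n_T = 5.44 − 2X.
Mole fractions y_i = n_i/n_T; K = p_E / (p_G p_F^2) with p_i = y_i·P.
This yields a degree-3 equation in X; solving on (0,1), X = 0.171.

X = 0.171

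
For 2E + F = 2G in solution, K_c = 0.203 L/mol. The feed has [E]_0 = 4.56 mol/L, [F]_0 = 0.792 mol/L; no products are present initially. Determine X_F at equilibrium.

X = 0.589

Let X = conversion of F; extent ξ = 0.792·X mol/L.
Concentrations: [E] = 4.56 − 1.58X; [F] = 0.792 − 0.792X; [G] = 1.58X.
K_c = [G]^2 / ([E]^2 [F]).
Equating to 0.203 L/mol: the physical root is X = 0.589.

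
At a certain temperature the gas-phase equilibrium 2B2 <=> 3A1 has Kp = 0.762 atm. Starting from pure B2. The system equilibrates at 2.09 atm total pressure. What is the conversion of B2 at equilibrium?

Let X = conversion of B2 (basis 1 mol B2); extent of reaction ξ = 0.5X.
At extent ξ: n_B2 = 1 − X; n_A1 = 1.5X.
Summing: n_T = 1 + 0.5X.
Mole fractions y_i = n_i/n_T; Kp = p_A1^3 / (p_B2^2) with p_i = y_i·P.
Substituting and setting equal to 0.762 atm gives a polynomial in X; the root in (0,1) is X = 0.370.

X = 0.370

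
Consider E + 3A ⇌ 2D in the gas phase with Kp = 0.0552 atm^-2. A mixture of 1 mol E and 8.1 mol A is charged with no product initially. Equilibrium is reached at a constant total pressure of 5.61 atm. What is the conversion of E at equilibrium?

X = 0.696

Let X = conversion of E (basis 1 mol E); extent of reaction ξ = X.
Species balance: n_E = 1 − X; n_A = 8.1 − 3X; n_D = 2X.
Summing: n_T = 9.1 − 2X.
With p_i = (n_i/n_T)P, Kp = p_D^2 / (p_E p_A^3).
Equating to 0.0552 atm^-2 and solving on 0 < X < 1: X = 0.696.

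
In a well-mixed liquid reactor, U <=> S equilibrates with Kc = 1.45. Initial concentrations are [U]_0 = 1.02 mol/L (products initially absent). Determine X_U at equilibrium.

Let X = conversion of U; extent ξ = 1.02·X mol/L.
Concentrations: [U] = 1.02 − 1.02X; [S] = 1.02X.
Kc = [S] / ([U]).
Setting equal to 1.45 and solving for X on (0,1) gives X = 0.592.

X = 0.592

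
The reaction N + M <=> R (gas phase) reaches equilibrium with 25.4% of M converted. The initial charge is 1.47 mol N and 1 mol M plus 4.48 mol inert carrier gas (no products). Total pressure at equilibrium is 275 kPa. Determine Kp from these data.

Basis: 1 mol M initially; let X = conversion of M. Extent ξ = X.
Mole table: n_N = 1.47 − X; n_M = 1 − X; n_R = X; n_I = 4.48 (inert).
Total moles n_T = 6.95 − X.
At X = 0.254: n_N = 1.22, n_M = 0.746, n_R = 0.254, n_T = 6.7.
p_i = (n_i/n_T)·P. Kp = p_R / (p_N p_M) = 0.00682 kPa^-1.

Kp = 0.00682 kPa^-1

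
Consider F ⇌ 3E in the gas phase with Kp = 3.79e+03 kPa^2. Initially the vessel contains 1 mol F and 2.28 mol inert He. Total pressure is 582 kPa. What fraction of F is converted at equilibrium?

Let X = conversion of F (basis 1 mol F); extent of reaction ξ = X.
At extent ξ: n_F = 1 − X; n_E = 3X; n_I = 2.28 (inert).
Summing: n_T = 3.28 + 2X.
With p_i = (n_i/n_T)P, Kp = p_E^3 / (p_F).
Equating to 3.79e+03 kPa^2 and solving on 0 < X < 1: X = 0.165.

X = 0.165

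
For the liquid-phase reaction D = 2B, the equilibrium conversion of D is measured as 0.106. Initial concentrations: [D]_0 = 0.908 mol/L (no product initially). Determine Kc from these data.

Let X = conversion of D.
Concentrations: [D] = 0.908 − 0.908X; [B] = 1.82X.
At X = 0.106: [D] = 0.812, [B] = 0.192.
Kc = [B]^2 / ([D]) = 0.0456 mol/L.

Kc = 0.0456 mol/L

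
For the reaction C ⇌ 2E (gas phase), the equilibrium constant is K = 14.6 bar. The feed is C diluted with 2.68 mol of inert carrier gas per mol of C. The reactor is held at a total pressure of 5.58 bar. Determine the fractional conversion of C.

X = 0.788

Take 1 mol C as basis and let X be its fractional conversion, so ξ = X.
Mole table: n_C = 1 − X; n_E = 2X; n_I = 2.68 (inert).
Total moles n_T = 3.68 + X.
Mole fractions y_i = n_i/n_T; K = p_E^2 / (p_C) with p_i = y_i·P.
This yields a degree-2 equation in X; solving on (0,1), X = 0.788.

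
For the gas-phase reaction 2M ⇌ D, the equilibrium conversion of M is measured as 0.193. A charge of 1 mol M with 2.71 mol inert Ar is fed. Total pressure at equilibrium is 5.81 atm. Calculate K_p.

Basis: 1 mol M initially; let X = conversion of M. Extent ξ = 0.5X.
Mole table: n_M = 1 − X; n_D = 0.5X; n_I = 2.71 (inert).
n_T = Σnᵢ = 3.71 − 0.5X.
At X = 0.193: n_M = 0.807, n_D = 0.0965, n_T = 3.61.
p_i = (n_i/n_T)·P. K_p = p_D / (p_M^2) = 0.0922 atm^-1.

K_p = 0.0922 atm^-1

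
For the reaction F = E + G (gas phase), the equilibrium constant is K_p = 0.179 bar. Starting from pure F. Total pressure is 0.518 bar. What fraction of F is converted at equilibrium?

X = 0.507

Basis: 1 mol F initially; let X = conversion of F. Extent ξ = X.
Species balance: n_F = 1 − X; n_E = X; n_G = X.
Total moles n_T = 1 + X.
y_i = n_i/n_T, p_i = y_i·P. K_p = p_E p_G / (p_F).
Setting this equal to 0.179 bar and taking the physical root (0 < X < 1) gives X = 0.507.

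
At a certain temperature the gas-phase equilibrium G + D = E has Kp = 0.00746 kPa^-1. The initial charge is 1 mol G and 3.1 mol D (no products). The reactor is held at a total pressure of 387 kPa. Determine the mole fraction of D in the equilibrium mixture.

y_D = 0.708

Take 1 mol G as basis and let X be its fractional conversion, so ξ = X.
Moles: n_G = 1 − X; n_D = 3.1 − X; n_E = X.
Summing: n_T = 4.1 − X.
y_i = n_i/n_T, p_i = y_i·P. Kp = p_E / (p_G p_D).
This yields a degree-2 equation in X; solving on (0,1), X = 0.672.
Then n_D = 2.43, n_T = 3.43, so y_D = 0.708.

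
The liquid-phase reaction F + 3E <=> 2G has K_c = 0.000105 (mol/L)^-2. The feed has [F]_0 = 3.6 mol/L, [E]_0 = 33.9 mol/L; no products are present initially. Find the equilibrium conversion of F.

Let X = conversion of F; extent ξ = 3.6·X mol/L.
Concentrations: [F] = 3.6 − 3.6X; [E] = 33.9 − 10.8X; [G] = 7.2X.
K_c = [G]^2 / ([F] [E]^3).
This equals 0.000105 at X = 0.357 (the root in 0 < X < 1).

X = 0.357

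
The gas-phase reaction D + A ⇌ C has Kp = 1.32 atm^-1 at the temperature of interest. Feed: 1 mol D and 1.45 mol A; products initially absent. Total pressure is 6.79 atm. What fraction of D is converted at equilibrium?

X = 0.782

Basis: 1 mol D initially; let X = conversion of D. Extent ξ = X.
At extent ξ: n_D = 1 − X; n_A = 1.45 − X; n_C = X.
n_T = Σnᵢ = 2.45 − X.
Mole fractions y_i = n_i/n_T; Kp = p_C / (p_D p_A) with p_i = y_i·P.
This yields a degree-2 equation in X; solving on (0,1), X = 0.782.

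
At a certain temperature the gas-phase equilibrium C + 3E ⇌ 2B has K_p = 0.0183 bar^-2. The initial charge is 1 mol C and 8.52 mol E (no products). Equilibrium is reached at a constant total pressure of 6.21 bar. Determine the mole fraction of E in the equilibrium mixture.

y_E = 0.811

Basis: 1 mol C initially; let X = conversion of C. Extent ξ = X.
Mole table: n_C = 1 − X; n_E = 8.52 − 3X; n_B = 2X.
Total moles n_T = 9.52 − 2X.
y_i = n_i/n_T, p_i = y_i·P. K_p = p_B^2 / (p_C p_E^3).
This yields a degree-4 equation in X; solving on (0,1), X = 0.577.
Then n_E = 6.79, n_T = 8.37, so y_E = 0.811.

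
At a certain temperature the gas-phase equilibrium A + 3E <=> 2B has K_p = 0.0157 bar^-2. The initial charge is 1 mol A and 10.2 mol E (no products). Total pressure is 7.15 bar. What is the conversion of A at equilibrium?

X = 0.643

Let X = conversion of A (basis 1 mol A); extent of reaction ξ = X.
Species balance: n_A = 1 − X; n_E = 10.2 − 3X; n_B = 2X.
n_T = Σnᵢ = 11.2 − 2X.
y_i = n_i/n_T, p_i = y_i·P. K_p = p_B^2 / (p_A p_E^3).
This yields a degree-4 equation in X; solving on (0,1), X = 0.643.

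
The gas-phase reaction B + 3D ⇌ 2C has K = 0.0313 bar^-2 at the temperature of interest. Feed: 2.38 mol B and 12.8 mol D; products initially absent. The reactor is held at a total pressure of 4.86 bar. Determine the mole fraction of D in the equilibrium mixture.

Let X = conversion of B (basis 2.38 mol B); extent of reaction ξ = 2.38X.
At extent ξ: n_B = 2.38 − 2.38X; n_D = 12.8 − 7.14X; n_C = 4.76X.
Summing: n_T = 15.2 − 4.76X.
With p_i = (n_i/n_T)P, K = p_C^2 / (p_B p_D^3).
Substituting and setting equal to 0.0313 bar^-2 gives a polynomial in X; the root in (0,1) is X = 0.462.
Then n_D = 9.5, n_T = 13, so y_D = 0.732.

y_D = 0.732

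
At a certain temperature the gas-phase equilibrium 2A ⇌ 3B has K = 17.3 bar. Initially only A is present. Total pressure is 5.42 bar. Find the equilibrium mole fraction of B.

y_B = 0.684

Take 1 mol A as basis and let X be its fractional conversion, so ξ = 0.5X.
Mole table: n_A = 1 − X; n_B = 1.5X.
Total moles n_T = 1 + 0.5X.
y_i = n_i/n_T, p_i = y_i·P. K = p_B^3 / (p_A^2).
Setting this equal to 17.3 bar and taking the physical root (0 < X < 1) gives X = 0.590.
Then n_B = 0.885, n_T = 1.3, so y_B = 0.684.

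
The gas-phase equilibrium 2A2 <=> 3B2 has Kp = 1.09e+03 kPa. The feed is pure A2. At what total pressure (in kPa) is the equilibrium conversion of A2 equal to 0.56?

Take 1 mol A2 as basis and let X be its fractional conversion, so ξ = 0.5X.
Mole table: n_A2 = 1 − X; n_B2 = 1.5X.
Summing: n_T = 1 + 0.5X.
Kp = p_B2^3 / (p_A2^2) with p_i = (n_i/n_T)·P.
At X = 0.56: the mole-fraction product g(X) = Π y_i^ν_i = 2.392. Since Kp = g(X)·P^{1}, P = (Kp/g)^(1/1) = (1.09e+03/2.392)^(1/1) = 456 kPa.

P = 456 kPa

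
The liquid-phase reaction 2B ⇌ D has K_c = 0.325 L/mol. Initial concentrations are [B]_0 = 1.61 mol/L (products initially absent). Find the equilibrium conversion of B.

Let X = conversion of B; extent ξ = 1.61X/2 mol/L.
Concentrations: [B] = 1.61 − 1.61X; [D] = 0.805X.
K_c = [D] / ([B]^2).
This equals 0.325 at X = 0.390 (the root in 0 < X < 1).

X = 0.390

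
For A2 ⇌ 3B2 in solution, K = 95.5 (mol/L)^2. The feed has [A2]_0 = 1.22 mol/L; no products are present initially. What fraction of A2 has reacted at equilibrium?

Let X = conversion of A2; extent ξ = 1.22·X mol/L.
Concentrations: [A2] = 1.22 − 1.22X; [B2] = 3.66X.
K = [B2]^3 / ([A2]).
Solving K = 95.5 for X ∈ (0,1): X = 0.791.

X = 0.791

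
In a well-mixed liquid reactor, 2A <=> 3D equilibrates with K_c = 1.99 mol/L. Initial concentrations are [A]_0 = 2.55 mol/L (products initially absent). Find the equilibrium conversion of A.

X = 0.425

Let X = conversion of A; extent ξ = 2.55X/2 mol/L.
Concentrations: [A] = 2.55 − 2.55X; [D] = 3.82X.
K_c = [D]^3 / ([A]^2).
Setting equal to 1.99 and solving for X on (0,1) gives X = 0.425.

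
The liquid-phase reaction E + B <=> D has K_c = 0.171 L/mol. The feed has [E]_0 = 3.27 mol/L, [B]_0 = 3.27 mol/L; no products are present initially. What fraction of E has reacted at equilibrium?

Let X = conversion of E; extent ξ = 3.27·X mol/L.
Concentrations: [E] = 3.27 − 3.27X; [B] = 3.27 − 3.27X; [D] = 3.27X.
K_c = [D] / ([E] [B]).
Setting equal to 0.171 and solving for X on (0,1) gives X = 0.285.

X = 0.285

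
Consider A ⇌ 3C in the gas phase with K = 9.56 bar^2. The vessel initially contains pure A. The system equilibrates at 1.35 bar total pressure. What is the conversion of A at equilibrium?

X = 0.696

Basis: 1 mol A initially; let X = conversion of A. Extent ξ = X.
Mole table: n_A = 1 − X; n_C = 3X.
Summing: n_T = 1 + 2X.
Mole fractions y_i = n_i/n_T; K = p_C^3 / (p_A) with p_i = y_i·P.
Equating to 9.56 bar^2 and solving on 0 < X < 1: X = 0.696.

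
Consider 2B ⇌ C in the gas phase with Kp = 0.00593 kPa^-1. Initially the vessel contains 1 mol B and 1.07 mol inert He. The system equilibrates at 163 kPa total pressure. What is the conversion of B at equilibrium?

Let X = conversion of B (basis 1 mol B); extent of reaction ξ = 0.5X.
Moles: n_B = 1 − X; n_C = 0.5X; n_I = 1.07 (inert).
Summing: n_T = 2.07 − 0.5X.
y_i = n_i/n_T, p_i = y_i·P. Kp = p_C / (p_B^2).
Setting this equal to 0.00593 kPa^-1 and taking the physical root (0 < X < 1) gives X = 0.387.

X = 0.387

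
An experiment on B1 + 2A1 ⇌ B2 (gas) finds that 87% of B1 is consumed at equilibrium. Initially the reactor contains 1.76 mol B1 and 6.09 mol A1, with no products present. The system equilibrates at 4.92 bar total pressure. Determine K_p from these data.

Basis: 1.76 mol B1 initially; let X = conversion of B1. Extent ξ = 1.76X.
At extent ξ: n_B1 = 1.76 − 1.76X; n_A1 = 6.09 − 3.52X; n_B2 = 1.76X.
Summing: n_T = 7.85 − 3.52X.
At X = 0.87: n_B1 = 0.229, n_A1 = 3.03, n_B2 = 1.53, n_T = 4.79.
p_i = (n_i/n_T)·P. K_p = p_B2 / (p_B1 p_A1^2) = 0.691 bar^-2.

K_p = 0.691 bar^-2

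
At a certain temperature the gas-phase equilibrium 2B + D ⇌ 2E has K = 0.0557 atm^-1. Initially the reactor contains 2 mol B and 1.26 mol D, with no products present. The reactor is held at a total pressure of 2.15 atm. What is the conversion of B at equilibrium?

Take 2 mol B as basis and let X be its fractional conversion, so ξ = X.
Moles: n_B = 2 − 2X; n_D = 1.26 − X; n_E = 2X.
n_T = Σnᵢ = 3.26 − X.
With p_i = (n_i/n_T)P, K = p_E^2 / (p_B^2 p_D).
This yields a degree-3 equation in X; solving on (0,1), X = 0.170.

X = 0.170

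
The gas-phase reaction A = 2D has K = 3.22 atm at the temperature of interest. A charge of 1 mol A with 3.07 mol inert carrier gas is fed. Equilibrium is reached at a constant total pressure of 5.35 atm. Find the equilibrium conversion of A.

Basis: 1 mol A initially; let X = conversion of A. Extent ξ = X.
Moles: n_A = 1 − X; n_D = 2X; n_I = 3.07 (inert).
n_T = Σnᵢ = 4.07 + X.
Mole fractions y_i = n_i/n_T; K = p_D^2 / (p_A) with p_i = y_i·P.
Equating to 3.22 atm and solving on 0 < X < 1: X = 0.556.

X = 0.556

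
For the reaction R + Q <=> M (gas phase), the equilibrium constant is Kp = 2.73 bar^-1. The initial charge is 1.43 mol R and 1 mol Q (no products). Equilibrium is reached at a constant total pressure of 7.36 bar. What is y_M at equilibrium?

Let X = conversion of Q (basis 1 mol Q); extent of reaction ξ = X.
Mole table: n_R = 1.43 − X; n_Q = 1 − X; n_M = X.
Total moles n_T = 2.43 − X.
y_i = n_i/n_T, p_i = y_i·P. Kp = p_M / (p_R p_Q).
Substituting and setting equal to 2.73 bar^-1 gives a polynomial in X; the root in (0,1) is X = 0.877.
Then n_M = 0.877, n_T = 1.55, so y_M = 0.565.

y_M = 0.565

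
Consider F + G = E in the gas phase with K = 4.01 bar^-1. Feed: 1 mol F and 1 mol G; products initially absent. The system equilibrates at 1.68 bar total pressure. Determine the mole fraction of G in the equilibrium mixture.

Let X = conversion of F (basis 1 mol F); extent of reaction ξ = X.
Moles: n_F = 1 − X; n_G = 1 − X; n_E = X.
Total moles n_T = 2 − X.
With p_i = (n_i/n_T)P, K = p_E / (p_F p_G).
This yields a degree-2 equation in X; solving on (0,1), X = 0.640.
Then n_G = 0.36, n_T = 1.36, so y_G = 0.264.

y_G = 0.264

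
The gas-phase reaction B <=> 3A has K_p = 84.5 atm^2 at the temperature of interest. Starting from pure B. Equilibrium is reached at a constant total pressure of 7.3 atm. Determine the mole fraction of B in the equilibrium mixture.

Take 1 mol B as basis and let X be its fractional conversion, so ξ = X.
At extent ξ: n_B = 1 − X; n_A = 3X.
Total moles n_T = 1 + 2X.
Mole fractions y_i = n_i/n_T; K_p = p_A^3 / (p_B) with p_i = y_i·P.
Setting this equal to 84.5 atm^2 and taking the physical root (0 < X < 1) gives X = 0.490.
Then n_B = 0.51, n_T = 1.98, so y_B = 0.258.

y_B = 0.258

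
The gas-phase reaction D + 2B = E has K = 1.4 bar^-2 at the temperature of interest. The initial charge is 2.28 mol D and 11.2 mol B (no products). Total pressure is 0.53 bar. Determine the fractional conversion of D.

Let X = conversion of D (basis 2.28 mol D); extent of reaction ξ = 2.28X.
Mole table: n_D = 2.28 − 2.28X; n_B = 11.2 − 4.56X; n_E = 2.28X.
Total moles n_T = 13.5 − 4.56X.
Mole fractions y_i = n_i/n_T; K = p_E / (p_D p_B^2) with p_i = y_i·P.
Equating to 1.4 bar^-2 and solving on 0 < X < 1: X = 0.208.

X = 0.208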